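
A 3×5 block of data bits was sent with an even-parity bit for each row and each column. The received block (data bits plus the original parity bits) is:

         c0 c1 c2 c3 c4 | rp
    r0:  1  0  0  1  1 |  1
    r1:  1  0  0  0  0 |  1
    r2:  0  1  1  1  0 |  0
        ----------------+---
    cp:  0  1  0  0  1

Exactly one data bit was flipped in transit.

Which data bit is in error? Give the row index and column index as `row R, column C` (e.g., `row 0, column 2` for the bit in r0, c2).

row 2, column 2

Recompute each row's even parity and compare to rp:
  r0: data parity 1, sent rp 1 → ok
  r1: data parity 1, sent rp 1 → ok
  r2: data parity 1, sent rp 0 → mismatch
Recompute each column's even parity and compare to cp:
  c0: data parity 0, sent cp 0 → ok
  c1: data parity 1, sent cp 1 → ok
  c2: data parity 1, sent cp 0 → mismatch
  c3: data parity 0, sent cp 0 → ok
  c4: data parity 1, sent cp 1 → ok
Exactly one row (r2) and one column (c2) fail → the flipped bit is at their intersection.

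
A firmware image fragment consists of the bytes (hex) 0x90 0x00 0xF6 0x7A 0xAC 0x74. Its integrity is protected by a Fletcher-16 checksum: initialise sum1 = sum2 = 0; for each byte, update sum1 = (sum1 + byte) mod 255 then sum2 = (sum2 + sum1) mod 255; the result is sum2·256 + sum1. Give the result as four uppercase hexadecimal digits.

7C23

Running sums (mod 255):
  after byte 0 (0x90): sum1=144, sum2=144
  after byte 1 (0x00): sum1=144, sum2=33
  after byte 2 (0xF6): sum1=135, sum2=168
  after byte 3 (0x7A): sum1=2, sum2=170
  after byte 4 (0xAC): sum1=174, sum2=89
  after byte 5 (0x74): sum1=35, sum2=124
Checksum = sum2·256 + sum1 = 124·256 + 35 = 31779 = 0x7C23.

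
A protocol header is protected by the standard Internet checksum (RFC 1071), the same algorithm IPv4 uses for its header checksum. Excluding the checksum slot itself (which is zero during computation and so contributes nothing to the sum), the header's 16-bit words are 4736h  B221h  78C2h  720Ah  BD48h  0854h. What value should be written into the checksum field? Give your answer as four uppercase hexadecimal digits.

563E

One's-complement addition (fold any carry out of bit 15 back into bit 0):
  0x4736 + 0xB221 = 0x0F957
  0xF957 + 0x78C2 = 0x17219 → wrap carry → 0x721A
  0x721A + 0x720A = 0x0E424
  0xE424 + 0xBD48 = 0x1A16C → wrap carry → 0xA16D
  0xA16D + 0x0854 = 0x0A9C1
One's-complement sum = 0xA9C1.
Checksum = ~0xA9C1 & 0xFFFF = 0x563E.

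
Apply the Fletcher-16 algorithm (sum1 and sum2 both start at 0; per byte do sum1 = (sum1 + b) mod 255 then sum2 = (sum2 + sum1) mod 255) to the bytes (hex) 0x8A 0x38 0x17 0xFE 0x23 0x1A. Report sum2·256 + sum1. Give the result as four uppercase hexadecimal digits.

Running sums (mod 255):
  after byte 0 (0x8A): sum1=138, sum2=138
  after byte 1 (0x38): sum1=194, sum2=77
  after byte 2 (0x17): sum1=217, sum2=39
  after byte 3 (0xFE): sum1=216, sum2=0
  after byte 4 (0x23): sum1=251, sum2=251
  after byte 5 (0x1A): sum1=22, sum2=18
Checksum = sum2·256 + sum1 = 18·256 + 22 = 4630 = 0x1216.

1216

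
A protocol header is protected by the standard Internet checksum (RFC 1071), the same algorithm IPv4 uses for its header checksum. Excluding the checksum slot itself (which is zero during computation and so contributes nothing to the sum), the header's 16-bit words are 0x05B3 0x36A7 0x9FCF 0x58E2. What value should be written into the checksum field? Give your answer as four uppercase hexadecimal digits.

CAF3

One's-complement addition (fold any carry out of bit 15 back into bit 0):
  0x05B3 + 0x36A7 = 0x03C5A
  0x3C5A + 0x9FCF = 0x0DC29
  0xDC29 + 0x58E2 = 0x1350B → wrap carry → 0x350C
One's-complement sum = 0x350C.
Checksum = ~0x350C & 0xFFFF = 0xCAF3.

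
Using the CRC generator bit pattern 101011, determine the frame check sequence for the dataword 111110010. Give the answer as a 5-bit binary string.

10001

Append 5 zeros: 11111001000000. Divide by 101011 (XOR where the leading bit is 1):
  pos 0: 111110 XOR 101011 = 010101
  pos 1: 101010 XOR 101011 = 000001
  pos 6: 110000 XOR 101011 = 011011
  pos 7: 110110 XOR 101011 = 011101
  pos 8: 111010 XOR 101011 = 010001
Remainder (last 5 bits) = 10001. This is the CRC / FCS.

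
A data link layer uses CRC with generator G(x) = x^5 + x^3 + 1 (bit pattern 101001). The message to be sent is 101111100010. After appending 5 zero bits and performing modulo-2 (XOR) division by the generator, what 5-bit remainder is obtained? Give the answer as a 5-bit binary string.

01010

Append 5 zeros: 10111110001000000. Divide by 101001 (XOR where the leading bit is 1):
  pos 0: 101111 XOR 101001 = 000110
  pos 3: 110100 XOR 101001 = 011101
  pos 4: 111010 XOR 101001 = 010011
  pos 5: 100111 XOR 101001 = 001110
  pos 7: 111000 XOR 101001 = 010001
  pos 8: 100010 XOR 101001 = 001011
  pos 10: 101100 XOR 101001 = 000101
Remainder (last 5 bits) = 01010. This is the CRC / FCS.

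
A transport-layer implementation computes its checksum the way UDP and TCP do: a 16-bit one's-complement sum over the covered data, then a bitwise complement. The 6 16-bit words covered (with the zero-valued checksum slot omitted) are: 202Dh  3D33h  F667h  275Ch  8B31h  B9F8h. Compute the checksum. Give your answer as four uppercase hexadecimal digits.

3FB1

One's-complement addition (fold any carry out of bit 15 back into bit 0):
  0x202D + 0x3D33 = 0x05D60
  0x5D60 + 0xF667 = 0x153C7 → wrap carry → 0x53C8
  0x53C8 + 0x275C = 0x07B24
  0x7B24 + 0x8B31 = 0x10655 → wrap carry → 0x0656
  0x0656 + 0xB9F8 = 0x0C04E
One's-complement sum = 0xC04E.
Checksum = ~0xC04E & 0xFFFF = 0x3FB1.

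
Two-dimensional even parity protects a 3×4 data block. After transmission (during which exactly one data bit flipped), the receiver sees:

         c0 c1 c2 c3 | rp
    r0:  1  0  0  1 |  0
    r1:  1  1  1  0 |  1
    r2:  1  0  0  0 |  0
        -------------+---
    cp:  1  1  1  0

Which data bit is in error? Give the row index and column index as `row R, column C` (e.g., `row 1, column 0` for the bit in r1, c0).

row 2, column 3

Recompute each row's even parity and compare to rp:
  r0: data parity 0, sent rp 0 → ok
  r1: data parity 1, sent rp 1 → ok
  r2: data parity 1, sent rp 0 → mismatch
Recompute each column's even parity and compare to cp:
  c0: data parity 1, sent cp 1 → ok
  c1: data parity 1, sent cp 1 → ok
  c2: data parity 1, sent cp 1 → ok
  c3: data parity 1, sent cp 0 → mismatch
Exactly one row (r2) and one column (c3) fail → the flipped bit is at their intersection.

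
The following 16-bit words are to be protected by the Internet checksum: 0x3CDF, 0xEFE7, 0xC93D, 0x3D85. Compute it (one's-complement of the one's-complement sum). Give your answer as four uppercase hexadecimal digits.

One's-complement addition (fold any carry out of bit 15 back into bit 0):
  0x3CDF + 0xEFE7 = 0x12CC6 → wrap carry → 0x2CC7
  0x2CC7 + 0xC93D = 0x0F604
  0xF604 + 0x3D85 = 0x13389 → wrap carry → 0x338A
One's-complement sum = 0x338A.
Checksum = ~0x338A & 0xFFFF = 0xCC75.

CC75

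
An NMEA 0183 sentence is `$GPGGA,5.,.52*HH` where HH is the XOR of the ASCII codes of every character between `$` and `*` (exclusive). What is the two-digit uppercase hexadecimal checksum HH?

64

XOR the ASCII codes of the payload characters:
  'G' = 0x47 → acc = 0x47
  'P' = 0x50 → acc = 0x17
  'G' = 0x47 → acc = 0x50
  'G' = 0x47 → acc = 0x17
  'A' = 0x41 → acc = 0x56
  ',' = 0x2C → acc = 0x7A
  '5' = 0x35 → acc = 0x4F
  '.' = 0x2E → acc = 0x61
  ',' = 0x2C → acc = 0x4D
  '.' = 0x2E → acc = 0x63
  '5' = 0x35 → acc = 0x56
  '2' = 0x32 → acc = 0x64
Checksum = 0x64.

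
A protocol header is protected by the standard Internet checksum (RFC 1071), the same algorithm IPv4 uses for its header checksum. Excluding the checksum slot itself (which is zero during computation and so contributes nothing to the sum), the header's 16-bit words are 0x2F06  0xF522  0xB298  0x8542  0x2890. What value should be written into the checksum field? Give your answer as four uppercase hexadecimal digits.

One's-complement addition (fold any carry out of bit 15 back into bit 0):
  0x2F06 + 0xF522 = 0x12428 → wrap carry → 0x2429
  0x2429 + 0xB298 = 0x0D6C1
  0xD6C1 + 0x8542 = 0x15C03 → wrap carry → 0x5C04
  0x5C04 + 0x2890 = 0x08494
One's-complement sum = 0x8494.
Checksum = ~0x8494 & 0xFFFF = 0x7B6B.

7B6B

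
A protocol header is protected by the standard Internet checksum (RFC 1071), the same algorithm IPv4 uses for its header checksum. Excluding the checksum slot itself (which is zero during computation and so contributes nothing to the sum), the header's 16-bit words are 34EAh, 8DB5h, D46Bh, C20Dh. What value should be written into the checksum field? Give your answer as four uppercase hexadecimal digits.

A6E6

One's-complement addition (fold any carry out of bit 15 back into bit 0):
  0x34EA + 0x8DB5 = 0x0C29F
  0xC29F + 0xD46B = 0x1970A → wrap carry → 0x970B
  0x970B + 0xC20D = 0x15918 → wrap carry → 0x5919
One's-complement sum = 0x5919.
Checksum = ~0x5919 & 0xFFFF = 0xA6E6.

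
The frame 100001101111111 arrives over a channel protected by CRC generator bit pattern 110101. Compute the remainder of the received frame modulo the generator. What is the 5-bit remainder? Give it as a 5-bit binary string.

00000

Modulo-2 division of 100001101111111 by 110101:
  pos 0: 100001 XOR 110101 = 010100
  pos 1: 101001 XOR 110101 = 011100
  pos 2: 111000 XOR 110101 = 001101
  pos 4: 110111 XOR 110101 = 000010
  pos 8: 101111 XOR 110101 = 011010
  pos 9: 110101 XOR 110101 = 000000
Remainder = 00000 (zero — the frame passes the CRC check).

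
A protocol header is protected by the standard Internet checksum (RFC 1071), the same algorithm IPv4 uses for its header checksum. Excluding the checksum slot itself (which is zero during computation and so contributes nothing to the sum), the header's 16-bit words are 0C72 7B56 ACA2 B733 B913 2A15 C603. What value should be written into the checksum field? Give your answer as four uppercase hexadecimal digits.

6B34

One's-complement addition (fold any carry out of bit 15 back into bit 0):
  0x0C72 + 0x7B56 = 0x087C8
  0x87C8 + 0xACA2 = 0x1346A → wrap carry → 0x346B
  0x346B + 0xB733 = 0x0EB9E
  0xEB9E + 0xB913 = 0x1A4B1 → wrap carry → 0xA4B2
  0xA4B2 + 0x2A15 = 0x0CEC7
  0xCEC7 + 0xC603 = 0x194CA → wrap carry → 0x94CB
One's-complement sum = 0x94CB.
Checksum = ~0x94CB & 0xFFFF = 0x6B34.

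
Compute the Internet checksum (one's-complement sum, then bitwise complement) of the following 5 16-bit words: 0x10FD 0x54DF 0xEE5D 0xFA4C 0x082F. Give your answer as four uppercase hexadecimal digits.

A949

One's-complement addition (fold any carry out of bit 15 back into bit 0):
  0x10FD + 0x54DF = 0x065DC
  0x65DC + 0xEE5D = 0x15439 → wrap carry → 0x543A
  0x543A + 0xFA4C = 0x14E86 → wrap carry → 0x4E87
  0x4E87 + 0x082F = 0x056B6
One's-complement sum = 0x56B6.
Checksum = ~0x56B6 & 0xFFFF = 0xA949.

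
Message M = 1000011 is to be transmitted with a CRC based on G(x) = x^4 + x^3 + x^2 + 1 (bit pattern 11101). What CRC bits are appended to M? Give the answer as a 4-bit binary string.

Append 4 zeros: 10000110000. Divide by 11101 (XOR where the leading bit is 1):
  pos 0: 10000 XOR 11101 = 01101
  pos 1: 11011 XOR 11101 = 00110
  pos 3: 11010 XOR 11101 = 00111
  pos 5: 11100 XOR 11101 = 00001
Remainder (last 4 bits) = 0010. This is the CRC / FCS.

0010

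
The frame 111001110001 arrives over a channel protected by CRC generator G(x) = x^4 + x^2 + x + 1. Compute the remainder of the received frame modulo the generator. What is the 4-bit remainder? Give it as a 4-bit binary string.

1000

Modulo-2 division of 111001110001 by 10111:
  pos 0: 11100 XOR 10111 = 01011
  pos 1: 10111 XOR 10111 = 00000
  pos 6: 11000 XOR 10111 = 01111
  pos 7: 11111 XOR 10111 = 01000
Remainder = 1000 (nonzero — an error is detected).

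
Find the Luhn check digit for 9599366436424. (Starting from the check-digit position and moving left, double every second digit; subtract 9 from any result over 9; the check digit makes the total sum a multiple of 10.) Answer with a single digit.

Partial digits right→left: 4 2 4 6 3 4 6 6 3 9 9 5 9
Double every second digit counting from the check-digit position (so the 1st, 3rd, 5th, ... of the partial from the right).
  doubled (with −9 where >9): 8 8 6 3 6 9 9 → sum 49
  kept as-is: 2 6 4 6 9 5 → sum 32
Total = 49 + 32 = 81.
Check digit = (10 − (81 mod 10)) mod 10 = 9.

9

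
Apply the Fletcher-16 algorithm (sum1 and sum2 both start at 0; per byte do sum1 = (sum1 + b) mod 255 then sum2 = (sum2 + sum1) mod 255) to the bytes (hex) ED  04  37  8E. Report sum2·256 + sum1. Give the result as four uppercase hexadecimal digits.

C0B7

Running sums (mod 255):
  after byte 0 (ED): sum1=237, sum2=237
  after byte 1 (04): sum1=241, sum2=223
  after byte 2 (37): sum1=41, sum2=9
  after byte 3 (8E): sum1=183, sum2=192
Checksum = sum2·256 + sum1 = 192·256 + 183 = 49335 = 0xC0B7.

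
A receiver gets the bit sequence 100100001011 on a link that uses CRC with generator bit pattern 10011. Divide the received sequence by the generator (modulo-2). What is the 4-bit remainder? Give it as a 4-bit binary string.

0000

Modulo-2 division of 100100001011 by 10011:
  pos 0: 10010 XOR 10011 = 00001
  pos 4: 10001 XOR 10011 = 00010
  pos 7: 10011 XOR 10011 = 00000
Remainder = 0000 (zero — the frame passes the CRC check).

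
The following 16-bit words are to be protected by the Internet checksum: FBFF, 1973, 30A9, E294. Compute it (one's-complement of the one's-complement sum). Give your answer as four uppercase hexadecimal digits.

One's-complement addition (fold any carry out of bit 15 back into bit 0):
  0xFBFF + 0x1973 = 0x11572 → wrap carry → 0x1573
  0x1573 + 0x30A9 = 0x0461C
  0x461C + 0xE294 = 0x128B0 → wrap carry → 0x28B1
One's-complement sum = 0x28B1.
Checksum = ~0x28B1 & 0xFFFF = 0xD74E.

D74E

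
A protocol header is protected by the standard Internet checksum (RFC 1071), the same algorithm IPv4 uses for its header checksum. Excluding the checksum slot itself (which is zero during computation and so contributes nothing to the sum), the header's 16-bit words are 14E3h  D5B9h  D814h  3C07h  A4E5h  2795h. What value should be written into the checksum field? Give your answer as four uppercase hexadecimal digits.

34CC

One's-complement addition (fold any carry out of bit 15 back into bit 0):
  0x14E3 + 0xD5B9 = 0x0EA9C
  0xEA9C + 0xD814 = 0x1C2B0 → wrap carry → 0xC2B1
  0xC2B1 + 0x3C07 = 0x0FEB8
  0xFEB8 + 0xA4E5 = 0x1A39D → wrap carry → 0xA39E
  0xA39E + 0x2795 = 0x0CB33
One's-complement sum = 0xCB33.
Checksum = ~0xCB33 & 0xFFFF = 0x34CC.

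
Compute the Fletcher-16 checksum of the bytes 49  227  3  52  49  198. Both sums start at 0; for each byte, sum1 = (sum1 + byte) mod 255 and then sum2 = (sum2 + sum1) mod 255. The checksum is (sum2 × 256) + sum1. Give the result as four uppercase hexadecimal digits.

Running sums (mod 255):
  after byte 0 (49): sum1=49, sum2=49
  after byte 1 (227): sum1=21, sum2=70
  after byte 2 (3): sum1=24, sum2=94
  after byte 3 (52): sum1=76, sum2=170
  after byte 4 (49): sum1=125, sum2=40
  after byte 5 (198): sum1=68, sum2=108
Checksum = sum2·256 + sum1 = 108·256 + 68 = 27716 = 0x6C44.

6C44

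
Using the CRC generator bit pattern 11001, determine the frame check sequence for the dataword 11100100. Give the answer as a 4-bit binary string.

1101

Append 4 zeros: 111001000000. Divide by 11001 (XOR where the leading bit is 1):
  pos 0: 11100 XOR 11001 = 00101
  pos 2: 10110 XOR 11001 = 01111
  pos 3: 11110 XOR 11001 = 00111
  pos 5: 11100 XOR 11001 = 00101
  pos 7: 10100 XOR 11001 = 01101
Remainder (last 4 bits) = 1101. This is the CRC / FCS.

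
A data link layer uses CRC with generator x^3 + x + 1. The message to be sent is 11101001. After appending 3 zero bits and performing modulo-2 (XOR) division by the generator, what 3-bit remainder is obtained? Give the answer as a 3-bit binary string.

Append 3 zeros: 11101001000. Divide by 1011 (XOR where the leading bit is 1):
  pos 0: 1110 XOR 1011 = 0101
  pos 1: 1011 XOR 1011 = 0000
  pos 7: 1000 XOR 1011 = 0011
Remainder (last 3 bits) = 011. This is the CRC / FCS.

011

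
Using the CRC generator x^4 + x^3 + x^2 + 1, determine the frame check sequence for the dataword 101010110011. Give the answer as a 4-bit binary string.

Append 4 zeros: 1010101100110000. Divide by 11101 (XOR where the leading bit is 1):
  pos 0: 10101 XOR 11101 = 01000
  pos 1: 10000 XOR 11101 = 01101
  pos 2: 11011 XOR 11101 = 00110
  pos 4: 11010 XOR 11101 = 00111
  pos 6: 11101 XOR 11101 = 00000
  pos 11: 10000 XOR 11101 = 01101
Remainder (last 4 bits) = 1101. This is the CRC / FCS.

1101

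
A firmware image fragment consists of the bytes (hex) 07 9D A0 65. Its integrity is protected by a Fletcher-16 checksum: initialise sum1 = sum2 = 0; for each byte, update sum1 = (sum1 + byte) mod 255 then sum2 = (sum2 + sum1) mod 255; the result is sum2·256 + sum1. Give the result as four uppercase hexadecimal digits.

9BAA

Running sums (mod 255):
  after byte 0 (07): sum1=7, sum2=7
  after byte 1 (9D): sum1=164, sum2=171
  after byte 2 (A0): sum1=69, sum2=240
  after byte 3 (65): sum1=170, sum2=155
Checksum = sum2·256 + sum1 = 155·256 + 170 = 39850 = 0x9BAA.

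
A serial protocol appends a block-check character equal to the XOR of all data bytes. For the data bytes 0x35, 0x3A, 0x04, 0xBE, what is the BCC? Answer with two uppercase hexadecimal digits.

B5

XOR the bytes together:
  start with 0x35
  0x35 ⊕ 0x3A = 0x0F
  0x0F ⊕ 0x04 = 0x0B
  0x0B ⊕ 0xBE = 0xB5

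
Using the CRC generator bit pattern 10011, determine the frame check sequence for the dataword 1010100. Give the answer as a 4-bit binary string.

Append 4 zeros: 10101000000. Divide by 10011 (XOR where the leading bit is 1):
  pos 0: 10101 XOR 10011 = 00110
  pos 2: 11000 XOR 10011 = 01011
  pos 3: 10110 XOR 10011 = 00101
  pos 5: 10100 XOR 10011 = 00111
Remainder (last 4 bits) = 1110. This is the CRC / FCS.

1110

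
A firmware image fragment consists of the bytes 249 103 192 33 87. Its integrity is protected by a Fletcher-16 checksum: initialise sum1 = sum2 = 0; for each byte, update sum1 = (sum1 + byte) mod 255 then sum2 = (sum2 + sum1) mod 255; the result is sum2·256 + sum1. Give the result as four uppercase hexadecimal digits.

5B9A

Running sums (mod 255):
  after byte 0 (249): sum1=249, sum2=249
  after byte 1 (103): sum1=97, sum2=91
  after byte 2 (192): sum1=34, sum2=125
  after byte 3 (33): sum1=67, sum2=192
  after byte 4 (87): sum1=154, sum2=91
Checksum = sum2·256 + sum1 = 91·256 + 154 = 23450 = 0x5B9A.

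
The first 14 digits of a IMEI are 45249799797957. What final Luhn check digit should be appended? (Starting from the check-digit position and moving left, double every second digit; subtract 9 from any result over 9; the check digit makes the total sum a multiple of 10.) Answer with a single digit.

Partial digits right→left: 7 5 9 7 9 7 9 9 7 9 4 2 5 4
Double every second digit counting from the check-digit position (so the 1st, 3rd, 5th, ... of the partial from the right).
  doubled (with −9 where >9): 5 9 9 9 5 8 1 → sum 46
  kept as-is: 5 7 7 9 9 2 4 → sum 43
Total = 46 + 43 = 89.
Check digit = (10 − (89 mod 10)) mod 10 = 1.

1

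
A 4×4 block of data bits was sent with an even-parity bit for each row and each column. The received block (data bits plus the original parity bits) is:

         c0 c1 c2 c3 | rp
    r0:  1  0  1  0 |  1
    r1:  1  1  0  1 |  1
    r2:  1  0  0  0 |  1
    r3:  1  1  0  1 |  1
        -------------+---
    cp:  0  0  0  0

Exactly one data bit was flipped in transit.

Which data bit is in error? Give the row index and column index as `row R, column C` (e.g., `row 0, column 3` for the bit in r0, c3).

Recompute each row's even parity and compare to rp:
  r0: data parity 0, sent rp 1 → mismatch
  r1: data parity 1, sent rp 1 → ok
  r2: data parity 1, sent rp 1 → ok
  r3: data parity 1, sent rp 1 → ok
Recompute each column's even parity and compare to cp:
  c0: data parity 0, sent cp 0 → ok
  c1: data parity 0, sent cp 0 → ok
  c2: data parity 1, sent cp 0 → mismatch
  c3: data parity 0, sent cp 0 → ok
Exactly one row (r0) and one column (c2) fail → the flipped bit is at their intersection.

row 0, column 2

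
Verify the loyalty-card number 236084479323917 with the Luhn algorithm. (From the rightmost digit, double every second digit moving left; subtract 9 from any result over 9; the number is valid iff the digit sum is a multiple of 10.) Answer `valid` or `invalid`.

valid

From the right, keep odd positions and double even positions (subtract 9 from any doubled value over 9):
  doubled (positions 2,4,...): 2 6 6 5 8 0 6 → sum 33
  kept (positions 1,3,...): 7 9 2 9 4 8 6 2 → sum 47
Total = 80.
80 mod 10 = 0, so the number is valid.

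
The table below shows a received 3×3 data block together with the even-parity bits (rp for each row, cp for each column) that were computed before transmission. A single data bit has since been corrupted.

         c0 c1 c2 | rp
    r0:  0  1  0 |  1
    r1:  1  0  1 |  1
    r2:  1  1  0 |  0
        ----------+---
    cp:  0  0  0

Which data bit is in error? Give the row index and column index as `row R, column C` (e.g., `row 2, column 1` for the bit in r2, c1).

Recompute each row's even parity and compare to rp:
  r0: data parity 1, sent rp 1 → ok
  r1: data parity 0, sent rp 1 → mismatch
  r2: data parity 0, sent rp 0 → ok
Recompute each column's even parity and compare to cp:
  c0: data parity 0, sent cp 0 → ok
  c1: data parity 0, sent cp 0 → ok
  c2: data parity 1, sent cp 0 → mismatch
Exactly one row (r1) and one column (c2) fail → the flipped bit is at their intersection.

row 1, column 2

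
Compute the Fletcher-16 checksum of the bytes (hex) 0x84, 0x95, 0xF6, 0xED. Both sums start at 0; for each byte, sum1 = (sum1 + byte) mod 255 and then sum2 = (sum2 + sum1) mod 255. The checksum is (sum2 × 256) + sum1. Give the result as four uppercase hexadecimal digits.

Running sums (mod 255):
  after byte 0 (0x84): sum1=132, sum2=132
  after byte 1 (0x95): sum1=26, sum2=158
  after byte 2 (0xF6): sum1=17, sum2=175
  after byte 3 (0xED): sum1=254, sum2=174
Checksum = sum2·256 + sum1 = 174·256 + 254 = 44798 = 0xAEFE.

AEFE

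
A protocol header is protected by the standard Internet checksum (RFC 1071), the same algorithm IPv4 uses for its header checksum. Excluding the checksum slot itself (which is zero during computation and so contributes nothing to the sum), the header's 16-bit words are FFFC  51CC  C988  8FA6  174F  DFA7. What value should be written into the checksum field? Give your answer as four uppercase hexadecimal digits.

5E10

One's-complement addition (fold any carry out of bit 15 back into bit 0):
  0xFFFC + 0x51CC = 0x151C8 → wrap carry → 0x51C9
  0x51C9 + 0xC988 = 0x11B51 → wrap carry → 0x1B52
  0x1B52 + 0x8FA6 = 0x0AAF8
  0xAAF8 + 0x174F = 0x0C247
  0xC247 + 0xDFA7 = 0x1A1EE → wrap carry → 0xA1EF
One's-complement sum = 0xA1EF.
Checksum = ~0xA1EF & 0xFFFF = 0x5E10.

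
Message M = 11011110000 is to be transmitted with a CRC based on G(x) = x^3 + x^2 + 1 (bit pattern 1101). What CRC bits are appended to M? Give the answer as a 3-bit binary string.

Append 3 zeros: 11011110000000. Divide by 1101 (XOR where the leading bit is 1):
  pos 0: 1101 XOR 1101 = 0000
  pos 4: 1110 XOR 1101 = 0011
  pos 6: 1100 XOR 1101 = 0001
  pos 9: 1000 XOR 1101 = 0101
  pos 10: 1010 XOR 1101 = 0111
Remainder (last 3 bits) = 111. This is the CRC / FCS.

111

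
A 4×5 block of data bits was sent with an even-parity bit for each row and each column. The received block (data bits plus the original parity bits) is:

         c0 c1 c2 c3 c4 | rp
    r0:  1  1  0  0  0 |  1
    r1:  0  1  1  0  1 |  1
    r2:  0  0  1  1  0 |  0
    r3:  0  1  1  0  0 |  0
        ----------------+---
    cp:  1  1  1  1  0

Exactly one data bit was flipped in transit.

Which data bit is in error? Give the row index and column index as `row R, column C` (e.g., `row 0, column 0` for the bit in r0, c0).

row 0, column 4

Recompute each row's even parity and compare to rp:
  r0: data parity 0, sent rp 1 → mismatch
  r1: data parity 1, sent rp 1 → ok
  r2: data parity 0, sent rp 0 → ok
  r3: data parity 0, sent rp 0 → ok
Recompute each column's even parity and compare to cp:
  c0: data parity 1, sent cp 1 → ok
  c1: data parity 1, sent cp 1 → ok
  c2: data parity 1, sent cp 1 → ok
  c3: data parity 1, sent cp 1 → ok
  c4: data parity 1, sent cp 0 → mismatch
Exactly one row (r0) and one column (c4) fail → the flipped bit is at their intersection.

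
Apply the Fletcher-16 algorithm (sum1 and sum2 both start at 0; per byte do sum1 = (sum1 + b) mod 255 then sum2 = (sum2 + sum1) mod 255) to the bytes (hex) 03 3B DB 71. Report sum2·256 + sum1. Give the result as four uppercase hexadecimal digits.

E68B

Running sums (mod 255):
  after byte 0 (03): sum1=3, sum2=3
  after byte 1 (3B): sum1=62, sum2=65
  after byte 2 (DB): sum1=26, sum2=91
  after byte 3 (71): sum1=139, sum2=230
Checksum = sum2·256 + sum1 = 230·256 + 139 = 59019 = 0xE68B.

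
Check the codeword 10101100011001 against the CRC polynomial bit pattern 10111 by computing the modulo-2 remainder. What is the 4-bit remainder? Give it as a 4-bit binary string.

Modulo-2 division of 10101100011001 by 10111:
  pos 0: 10101 XOR 10111 = 00010
  pos 3: 10100 XOR 10111 = 00011
  pos 6: 11011 XOR 10111 = 01100
  pos 7: 11000 XOR 10111 = 01111
  pos 8: 11110 XOR 10111 = 01001
  pos 9: 10011 XOR 10111 = 00100
Remainder = 0100 (nonzero — an error is detected).

0100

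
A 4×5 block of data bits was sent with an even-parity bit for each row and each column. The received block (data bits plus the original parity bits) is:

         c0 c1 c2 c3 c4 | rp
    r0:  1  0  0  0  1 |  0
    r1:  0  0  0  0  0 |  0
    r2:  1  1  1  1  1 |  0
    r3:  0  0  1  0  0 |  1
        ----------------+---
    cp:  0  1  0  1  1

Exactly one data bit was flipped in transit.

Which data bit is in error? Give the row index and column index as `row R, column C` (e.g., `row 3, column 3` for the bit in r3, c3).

Recompute each row's even parity and compare to rp:
  r0: data parity 0, sent rp 0 → ok
  r1: data parity 0, sent rp 0 → ok
  r2: data parity 1, sent rp 0 → mismatch
  r3: data parity 1, sent rp 1 → ok
Recompute each column's even parity and compare to cp:
  c0: data parity 0, sent cp 0 → ok
  c1: data parity 1, sent cp 1 → ok
  c2: data parity 0, sent cp 0 → ok
  c3: data parity 1, sent cp 1 → ok
  c4: data parity 0, sent cp 1 → mismatch
Exactly one row (r2) and one column (c4) fail → the flipped bit is at their intersection.

row 2, column 4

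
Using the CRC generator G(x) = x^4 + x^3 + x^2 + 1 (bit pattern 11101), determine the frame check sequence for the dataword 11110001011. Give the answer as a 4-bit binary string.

1110

Append 4 zeros: 111100010110000. Divide by 11101 (XOR where the leading bit is 1):
  pos 0: 11110 XOR 11101 = 00011
  pos 3: 11001 XOR 11101 = 00100
  pos 5: 10001 XOR 11101 = 01100
  pos 6: 11001 XOR 11101 = 00100
  pos 8: 10000 XOR 11101 = 01101
  pos 9: 11010 XOR 11101 = 00111
Remainder (last 4 bits) = 1110. This is the CRC / FCS.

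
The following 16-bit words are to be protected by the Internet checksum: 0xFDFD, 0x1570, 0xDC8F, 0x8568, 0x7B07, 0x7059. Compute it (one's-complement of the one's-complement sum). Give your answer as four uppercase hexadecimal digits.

One's-complement addition (fold any carry out of bit 15 back into bit 0):
  0xFDFD + 0x1570 = 0x1136D → wrap carry → 0x136E
  0x136E + 0xDC8F = 0x0EFFD
  0xEFFD + 0x8568 = 0x17565 → wrap carry → 0x7566
  0x7566 + 0x7B07 = 0x0F06D
  0xF06D + 0x7059 = 0x160C6 → wrap carry → 0x60C7
One's-complement sum = 0x60C7.
Checksum = ~0x60C7 & 0xFFFF = 0x9F38.

9F38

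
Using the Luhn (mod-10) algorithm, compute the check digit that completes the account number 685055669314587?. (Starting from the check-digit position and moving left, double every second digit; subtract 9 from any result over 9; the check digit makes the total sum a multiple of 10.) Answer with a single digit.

Partial digits right→left: 7 8 5 4 1 3 9 6 6 5 5 0 5 8 6
Double every second digit counting from the check-digit position (so the 1st, 3rd, 5th, ... of the partial from the right).
  doubled (with −9 where >9): 5 1 2 9 3 1 1 3 → sum 25
  kept as-is: 8 4 3 6 5 0 8 → sum 34
Total = 25 + 34 = 59.
Check digit = (10 − (59 mod 10)) mod 10 = 1.

1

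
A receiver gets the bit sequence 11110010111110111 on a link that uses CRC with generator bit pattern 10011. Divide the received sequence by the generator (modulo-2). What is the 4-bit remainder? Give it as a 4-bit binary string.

Modulo-2 division of 11110010111110111 by 10011:
  pos 0: 11110 XOR 10011 = 01101
  pos 1: 11010 XOR 10011 = 01001
  pos 2: 10011 XOR 10011 = 00000
  pos 8: 11111 XOR 10011 = 01100
  pos 9: 11000 XOR 10011 = 01011
  pos 10: 10111 XOR 10011 = 00100
  pos 12: 10011 XOR 10011 = 00000
Remainder = 0000 (zero — the frame passes the CRC check).

0000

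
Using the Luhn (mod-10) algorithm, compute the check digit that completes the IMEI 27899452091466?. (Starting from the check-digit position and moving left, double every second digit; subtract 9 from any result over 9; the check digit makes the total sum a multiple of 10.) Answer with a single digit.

3

Partial digits right→left: 6 6 4 1 9 0 2 5 4 9 9 8 7 2
Double every second digit counting from the check-digit position (so the 1st, 3rd, 5th, ... of the partial from the right).
  doubled (with −9 where >9): 3 8 9 4 8 9 5 → sum 46
  kept as-is: 6 1 0 5 9 8 2 → sum 31
Total = 46 + 31 = 77.
Check digit = (10 − (77 mod 10)) mod 10 = 3.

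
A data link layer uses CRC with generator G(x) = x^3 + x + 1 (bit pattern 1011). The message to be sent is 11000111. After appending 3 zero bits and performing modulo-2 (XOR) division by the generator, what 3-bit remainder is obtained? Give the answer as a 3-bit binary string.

101

Append 3 zeros: 11000111000. Divide by 1011 (XOR where the leading bit is 1):
  pos 0: 1100 XOR 1011 = 0111
  pos 1: 1110 XOR 1011 = 0101
  pos 2: 1011 XOR 1011 = 0000
  pos 6: 1100 XOR 1011 = 0111
  pos 7: 1110 XOR 1011 = 0101
Remainder (last 3 bits) = 101. This is the CRC / FCS.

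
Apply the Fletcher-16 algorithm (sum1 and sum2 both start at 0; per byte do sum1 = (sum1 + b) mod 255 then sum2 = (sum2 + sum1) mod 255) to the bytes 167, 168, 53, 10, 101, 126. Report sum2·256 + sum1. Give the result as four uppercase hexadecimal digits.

Running sums (mod 255):
  after byte 0 (167): sum1=167, sum2=167
  after byte 1 (168): sum1=80, sum2=247
  after byte 2 (53): sum1=133, sum2=125
  after byte 3 (10): sum1=143, sum2=13
  after byte 4 (101): sum1=244, sum2=2
  after byte 5 (126): sum1=115, sum2=117
Checksum = sum2·256 + sum1 = 117·256 + 115 = 30067 = 0x7573.

7573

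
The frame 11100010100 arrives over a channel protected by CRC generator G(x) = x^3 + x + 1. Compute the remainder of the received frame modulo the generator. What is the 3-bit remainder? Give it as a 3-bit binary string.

111

Modulo-2 division of 11100010100 by 1011:
  pos 0: 1110 XOR 1011 = 0101
  pos 1: 1010 XOR 1011 = 0001
  pos 4: 1010 XOR 1011 = 0001
  pos 7: 1100 XOR 1011 = 0111
Remainder = 111 (nonzero — an error is detected).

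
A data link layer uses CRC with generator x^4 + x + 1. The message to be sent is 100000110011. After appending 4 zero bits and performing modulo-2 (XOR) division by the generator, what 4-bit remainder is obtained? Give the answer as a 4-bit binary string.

1011

Append 4 zeros: 1000001100110000. Divide by 10011 (XOR where the leading bit is 1):
  pos 0: 10000 XOR 10011 = 00011
  pos 3: 11011 XOR 10011 = 01000
  pos 4: 10000 XOR 10011 = 00011
  pos 7: 11011 XOR 10011 = 01000
  pos 8: 10000 XOR 10011 = 00011
  pos 11: 11000 XOR 10011 = 01011
Remainder (last 4 bits) = 1011. This is the CRC / FCS.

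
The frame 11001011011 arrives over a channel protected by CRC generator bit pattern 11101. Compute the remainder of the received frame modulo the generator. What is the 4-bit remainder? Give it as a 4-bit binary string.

Modulo-2 division of 11001011011 by 11101:
  pos 0: 11001 XOR 11101 = 00100
  pos 2: 10001 XOR 11101 = 01100
  pos 3: 11001 XOR 11101 = 00100
  pos 5: 10001 XOR 11101 = 01100
  pos 6: 11001 XOR 11101 = 00100
Remainder = 0100 (nonzero — an error is detected).

0100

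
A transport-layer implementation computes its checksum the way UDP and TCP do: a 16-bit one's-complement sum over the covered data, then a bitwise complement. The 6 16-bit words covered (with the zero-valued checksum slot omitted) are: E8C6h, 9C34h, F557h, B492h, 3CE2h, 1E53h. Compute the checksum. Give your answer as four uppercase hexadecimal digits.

One's-complement addition (fold any carry out of bit 15 back into bit 0):
  0xE8C6 + 0x9C34 = 0x184FA → wrap carry → 0x84FB
  0x84FB + 0xF557 = 0x17A52 → wrap carry → 0x7A53
  0x7A53 + 0xB492 = 0x12EE5 → wrap carry → 0x2EE6
  0x2EE6 + 0x3CE2 = 0x06BC8
  0x6BC8 + 0x1E53 = 0x08A1B
One's-complement sum = 0x8A1B.
Checksum = ~0x8A1B & 0xFFFF = 0x75E4.

75E4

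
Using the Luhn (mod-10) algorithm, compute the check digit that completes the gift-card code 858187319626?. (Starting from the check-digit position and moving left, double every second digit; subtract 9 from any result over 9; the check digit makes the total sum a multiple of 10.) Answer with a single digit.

Partial digits right→left: 6 2 6 9 1 3 7 8 1 8 5 8
Double every second digit counting from the check-digit position (so the 1st, 3rd, 5th, ... of the partial from the right).
  doubled (with −9 where >9): 3 3 2 5 2 1 → sum 16
  kept as-is: 2 9 3 8 8 8 → sum 38
Total = 16 + 38 = 54.
Check digit = (10 − (54 mod 10)) mod 10 = 6.

6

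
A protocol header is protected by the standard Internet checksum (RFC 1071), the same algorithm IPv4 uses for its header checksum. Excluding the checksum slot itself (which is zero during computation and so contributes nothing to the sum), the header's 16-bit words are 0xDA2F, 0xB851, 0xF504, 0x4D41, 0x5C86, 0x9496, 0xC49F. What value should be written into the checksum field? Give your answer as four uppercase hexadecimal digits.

757B

One's-complement addition (fold any carry out of bit 15 back into bit 0):
  0xDA2F + 0xB851 = 0x19280 → wrap carry → 0x9281
  0x9281 + 0xF504 = 0x18785 → wrap carry → 0x8786
  0x8786 + 0x4D41 = 0x0D4C7
  0xD4C7 + 0x5C86 = 0x1314D → wrap carry → 0x314E
  0x314E + 0x9496 = 0x0C5E4
  0xC5E4 + 0xC49F = 0x18A83 → wrap carry → 0x8A84
One's-complement sum = 0x8A84.
Checksum = ~0x8A84 & 0xFFFF = 0x757B.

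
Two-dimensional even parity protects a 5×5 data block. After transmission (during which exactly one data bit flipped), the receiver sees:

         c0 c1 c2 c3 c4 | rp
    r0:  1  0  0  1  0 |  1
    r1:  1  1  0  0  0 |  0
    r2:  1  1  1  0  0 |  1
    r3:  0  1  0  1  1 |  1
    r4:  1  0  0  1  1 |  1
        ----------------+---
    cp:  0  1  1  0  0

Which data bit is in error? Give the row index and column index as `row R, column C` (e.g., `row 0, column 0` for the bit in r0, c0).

row 0, column 3

Recompute each row's even parity and compare to rp:
  r0: data parity 0, sent rp 1 → mismatch
  r1: data parity 0, sent rp 0 → ok
  r2: data parity 1, sent rp 1 → ok
  r3: data parity 1, sent rp 1 → ok
  r4: data parity 1, sent rp 1 → ok
Recompute each column's even parity and compare to cp:
  c0: data parity 0, sent cp 0 → ok
  c1: data parity 1, sent cp 1 → ok
  c2: data parity 1, sent cp 1 → ok
  c3: data parity 1, sent cp 0 → mismatch
  c4: data parity 0, sent cp 0 → ok
Exactly one row (r0) and one column (c3) fail → the flipped bit is at their intersection.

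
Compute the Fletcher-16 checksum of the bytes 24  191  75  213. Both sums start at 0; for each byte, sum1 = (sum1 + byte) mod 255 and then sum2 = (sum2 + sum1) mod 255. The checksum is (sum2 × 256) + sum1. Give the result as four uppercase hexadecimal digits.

Running sums (mod 255):
  after byte 0 (24): sum1=24, sum2=24
  after byte 1 (191): sum1=215, sum2=239
  after byte 2 (75): sum1=35, sum2=19
  after byte 3 (213): sum1=248, sum2=12
Checksum = sum2·256 + sum1 = 12·256 + 248 = 3320 = 0x0CF8.

0CF8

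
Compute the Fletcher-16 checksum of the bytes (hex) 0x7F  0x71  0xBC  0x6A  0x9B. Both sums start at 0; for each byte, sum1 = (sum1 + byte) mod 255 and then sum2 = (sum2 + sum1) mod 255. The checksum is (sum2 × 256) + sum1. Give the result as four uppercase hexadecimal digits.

E9B3

Running sums (mod 255):
  after byte 0 (0x7F): sum1=127, sum2=127
  after byte 1 (0x71): sum1=240, sum2=112
  after byte 2 (0xBC): sum1=173, sum2=30
  after byte 3 (0x6A): sum1=24, sum2=54
  after byte 4 (0x9B): sum1=179, sum2=233
Checksum = sum2·256 + sum1 = 233·256 + 179 = 59827 = 0xE9B3.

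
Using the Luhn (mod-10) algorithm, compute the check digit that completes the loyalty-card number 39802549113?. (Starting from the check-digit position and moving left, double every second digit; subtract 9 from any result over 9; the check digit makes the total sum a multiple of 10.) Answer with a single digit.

3

Partial digits right→left: 3 1 1 9 4 5 2 0 8 9 3
Double every second digit counting from the check-digit position (so the 1st, 3rd, 5th, ... of the partial from the right).
  doubled (with −9 where >9): 6 2 8 4 7 6 → sum 33
  kept as-is: 1 9 5 0 9 → sum 24
Total = 33 + 24 = 57.
Check digit = (10 − (57 mod 10)) mod 10 = 3.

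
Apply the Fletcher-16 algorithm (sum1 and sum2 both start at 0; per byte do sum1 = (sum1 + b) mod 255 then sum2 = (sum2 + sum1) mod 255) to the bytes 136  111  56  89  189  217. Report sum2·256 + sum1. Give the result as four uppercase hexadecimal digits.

A221

Running sums (mod 255):
  after byte 0 (136): sum1=136, sum2=136
  after byte 1 (111): sum1=247, sum2=128
  after byte 2 (56): sum1=48, sum2=176
  after byte 3 (89): sum1=137, sum2=58
  after byte 4 (189): sum1=71, sum2=129
  after byte 5 (217): sum1=33, sum2=162
Checksum = sum2·256 + sum1 = 162·256 + 33 = 41505 = 0xA221.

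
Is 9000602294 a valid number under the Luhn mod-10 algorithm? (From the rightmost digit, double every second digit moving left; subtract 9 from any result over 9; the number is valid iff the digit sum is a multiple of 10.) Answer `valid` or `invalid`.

invalid

From the right, keep odd positions and double even positions (subtract 9 from any doubled value over 9):
  doubled (positions 2,4,...): 9 4 3 0 9 → sum 25
  kept (positions 1,3,...): 4 2 0 0 0 → sum 6
Total = 31.
31 mod 10 = 1, so the number is invalid.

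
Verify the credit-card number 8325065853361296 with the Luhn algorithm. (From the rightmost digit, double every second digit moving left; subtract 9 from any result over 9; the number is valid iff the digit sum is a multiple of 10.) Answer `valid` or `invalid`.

invalid

From the right, keep odd positions and double even positions (subtract 9 from any doubled value over 9):
  doubled (positions 2,4,...): 9 2 6 1 1 0 4 7 → sum 30
  kept (positions 1,3,...): 6 2 6 3 8 6 5 3 → sum 39
Total = 69.
69 mod 10 = 9, so the number is invalid.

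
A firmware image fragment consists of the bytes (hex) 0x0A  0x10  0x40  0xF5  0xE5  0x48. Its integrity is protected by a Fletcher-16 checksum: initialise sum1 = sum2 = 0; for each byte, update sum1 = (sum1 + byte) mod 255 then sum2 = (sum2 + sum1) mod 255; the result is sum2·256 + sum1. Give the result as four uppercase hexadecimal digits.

837E

Running sums (mod 255):
  after byte 0 (0x0A): sum1=10, sum2=10
  after byte 1 (0x10): sum1=26, sum2=36
  after byte 2 (0x40): sum1=90, sum2=126
  after byte 3 (0xF5): sum1=80, sum2=206
  after byte 4 (0xE5): sum1=54, sum2=5
  after byte 5 (0x48): sum1=126, sum2=131
Checksum = sum2·256 + sum1 = 131·256 + 126 = 33662 = 0x837E.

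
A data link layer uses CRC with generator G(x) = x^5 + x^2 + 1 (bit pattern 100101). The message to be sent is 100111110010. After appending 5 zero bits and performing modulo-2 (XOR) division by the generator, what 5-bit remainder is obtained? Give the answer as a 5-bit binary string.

Append 5 zeros: 10011111001000000. Divide by 100101 (XOR where the leading bit is 1):
  pos 0: 100111 XOR 100101 = 000010
  pos 4: 101100 XOR 100101 = 001001
  pos 6: 100110 XOR 100101 = 000011
  pos 10: 110000 XOR 100101 = 010101
  pos 11: 101010 XOR 100101 = 001111
Remainder (last 5 bits) = 01111. This is the CRC / FCS.

01111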